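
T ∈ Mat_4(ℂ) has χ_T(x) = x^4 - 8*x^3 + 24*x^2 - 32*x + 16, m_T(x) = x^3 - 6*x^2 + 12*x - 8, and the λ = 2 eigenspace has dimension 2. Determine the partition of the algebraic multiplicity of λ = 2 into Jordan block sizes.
Block sizes for λ = 2: [3, 1]

Step 1 — from the characteristic polynomial, algebraic multiplicity of λ = 2 is 4. From dim ker(T − (2)·I) = 2, there are exactly 2 Jordan blocks for λ = 2.
Step 2 — from the minimal polynomial, the factor (x − 2)^3 tells us the largest block for λ = 2 has size 3.
Step 3 — with total size 4, 2 blocks, and largest block 3, the block sizes (in nonincreasing order) are [3, 1].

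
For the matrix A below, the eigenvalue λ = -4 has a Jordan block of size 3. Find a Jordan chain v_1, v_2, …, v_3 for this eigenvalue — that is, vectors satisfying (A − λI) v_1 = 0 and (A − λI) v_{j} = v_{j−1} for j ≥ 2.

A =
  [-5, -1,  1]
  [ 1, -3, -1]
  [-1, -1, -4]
A Jordan chain for λ = -4 of length 3:
v_1 = (-1, 1, 0)ᵀ
v_2 = (-1, 1, -1)ᵀ
v_3 = (1, 0, 0)ᵀ

Let N = A − (-4)·I. We want v_3 with N^3 v_3 = 0 but N^2 v_3 ≠ 0; then v_{j-1} := N · v_j for j = 3, …, 2.

Pick v_3 = (1, 0, 0)ᵀ.
Then v_2 = N · v_3 = (-1, 1, -1)ᵀ.
Then v_1 = N · v_2 = (-1, 1, 0)ᵀ.

Sanity check: (A − (-4)·I) v_1 = (0, 0, 0)ᵀ = 0. ✓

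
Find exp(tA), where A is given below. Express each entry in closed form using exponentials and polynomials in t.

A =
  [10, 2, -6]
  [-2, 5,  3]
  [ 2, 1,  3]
e^{tA} =
  [4*t*exp(6*t) + exp(6*t), 2*t*exp(6*t), -6*t*exp(6*t)]
  [-2*t*exp(6*t), -t*exp(6*t) + exp(6*t), 3*t*exp(6*t)]
  [2*t*exp(6*t), t*exp(6*t), -3*t*exp(6*t) + exp(6*t)]

Strategy: write A = P · J · P⁻¹ where J is a Jordan canonical form, so e^{tA} = P · e^{tJ} · P⁻¹, and e^{tJ} can be computed block-by-block.

A has Jordan form
J =
  [6, 1, 0]
  [0, 6, 0]
  [0, 0, 6]
(up to reordering of blocks).

Per-block formulas:
  For a 2×2 Jordan block J_2(6): exp(t · J_2(6)) = e^(6t)·(I + t·N), where N is the 2×2 nilpotent shift.
  For a 1×1 block at λ = 6: exp(t · [6]) = [e^(6t)].

After assembling e^{tJ} and conjugating by P, we get:

e^{tA} =
  [4*t*exp(6*t) + exp(6*t), 2*t*exp(6*t), -6*t*exp(6*t)]
  [-2*t*exp(6*t), -t*exp(6*t) + exp(6*t), 3*t*exp(6*t)]
  [2*t*exp(6*t), t*exp(6*t), -3*t*exp(6*t) + exp(6*t)]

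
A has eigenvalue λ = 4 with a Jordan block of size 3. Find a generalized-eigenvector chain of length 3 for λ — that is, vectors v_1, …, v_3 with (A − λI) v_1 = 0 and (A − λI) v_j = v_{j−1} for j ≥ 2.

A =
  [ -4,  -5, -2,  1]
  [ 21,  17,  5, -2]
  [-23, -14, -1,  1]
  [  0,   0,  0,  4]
A Jordan chain for λ = 4 of length 3:
v_1 = (5, -10, 5, 0)ᵀ
v_2 = (-8, 21, -23, 0)ᵀ
v_3 = (1, 0, 0, 0)ᵀ

Let N = A − (4)·I. We want v_3 with N^3 v_3 = 0 but N^2 v_3 ≠ 0; then v_{j-1} := N · v_j for j = 3, …, 2.

Pick v_3 = (1, 0, 0, 0)ᵀ.
Then v_2 = N · v_3 = (-8, 21, -23, 0)ᵀ.
Then v_1 = N · v_2 = (5, -10, 5, 0)ᵀ.

Sanity check: (A − (4)·I) v_1 = (0, 0, 0, 0)ᵀ = 0. ✓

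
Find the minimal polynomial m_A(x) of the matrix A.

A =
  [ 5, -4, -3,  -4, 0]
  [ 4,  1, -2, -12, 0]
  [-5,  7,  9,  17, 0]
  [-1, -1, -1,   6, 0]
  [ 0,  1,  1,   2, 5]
x^3 - 16*x^2 + 85*x - 150

The characteristic polynomial is χ_A(x) = (x - 6)*(x - 5)^4, so the eigenvalues are known. The minimal polynomial is
  m_A(x) = Π_λ (x − λ)^{k_λ}
where k_λ is the size of the *largest* Jordan block for λ (equivalently, the smallest k with (A − λI)^k v = 0 for every generalised eigenvector v of λ).

  λ = 5: largest Jordan block has size 2, contributing (x − 5)^2
  λ = 6: largest Jordan block has size 1, contributing (x − 6)

So m_A(x) = (x - 6)*(x - 5)^2 = x^3 - 16*x^2 + 85*x - 150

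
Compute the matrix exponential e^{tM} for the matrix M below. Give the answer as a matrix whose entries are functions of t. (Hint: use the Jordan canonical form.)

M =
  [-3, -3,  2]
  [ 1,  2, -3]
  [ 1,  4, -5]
e^{tM} =
  [-t*exp(-2*t) + exp(-2*t), -t^2*exp(-2*t)/2 - 3*t*exp(-2*t), t^2*exp(-2*t)/2 + 2*t*exp(-2*t)]
  [t*exp(-2*t), t^2*exp(-2*t)/2 + 4*t*exp(-2*t) + exp(-2*t), -t^2*exp(-2*t)/2 - 3*t*exp(-2*t)]
  [t*exp(-2*t), t^2*exp(-2*t)/2 + 4*t*exp(-2*t), -t^2*exp(-2*t)/2 - 3*t*exp(-2*t) + exp(-2*t)]

Strategy: write M = P · J · P⁻¹ where J is a Jordan canonical form, so e^{tM} = P · e^{tJ} · P⁻¹, and e^{tJ} can be computed block-by-block.

M has Jordan form
J =
  [-2,  1,  0]
  [ 0, -2,  1]
  [ 0,  0, -2]
(up to reordering of blocks).

Per-block formulas:
  For a 3×3 Jordan block J_3(-2): exp(t · J_3(-2)) = e^(-2t)·(I + t·N + (t^2/2)·N^2), where N is the 3×3 nilpotent shift.

After assembling e^{tJ} and conjugating by P, we get:

e^{tM} =
  [-t*exp(-2*t) + exp(-2*t), -t^2*exp(-2*t)/2 - 3*t*exp(-2*t), t^2*exp(-2*t)/2 + 2*t*exp(-2*t)]
  [t*exp(-2*t), t^2*exp(-2*t)/2 + 4*t*exp(-2*t) + exp(-2*t), -t^2*exp(-2*t)/2 - 3*t*exp(-2*t)]
  [t*exp(-2*t), t^2*exp(-2*t)/2 + 4*t*exp(-2*t), -t^2*exp(-2*t)/2 - 3*t*exp(-2*t) + exp(-2*t)]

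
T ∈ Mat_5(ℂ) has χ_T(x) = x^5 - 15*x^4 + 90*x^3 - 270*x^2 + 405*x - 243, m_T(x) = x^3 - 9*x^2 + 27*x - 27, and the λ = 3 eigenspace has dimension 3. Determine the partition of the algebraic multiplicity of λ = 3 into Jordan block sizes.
Block sizes for λ = 3: [3, 1, 1]

Step 1 — from the characteristic polynomial, algebraic multiplicity of λ = 3 is 5. From dim ker(T − (3)·I) = 3, there are exactly 3 Jordan blocks for λ = 3.
Step 2 — from the minimal polynomial, the factor (x − 3)^3 tells us the largest block for λ = 3 has size 3.
Step 3 — with total size 5, 3 blocks, and largest block 3, the block sizes (in nonincreasing order) are [3, 1, 1].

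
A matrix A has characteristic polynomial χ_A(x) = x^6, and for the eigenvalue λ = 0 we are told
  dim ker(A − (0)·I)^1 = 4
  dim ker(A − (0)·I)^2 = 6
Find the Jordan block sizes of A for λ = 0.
Block sizes for λ = 0: [2, 2, 1, 1]

From the dimensions of kernels of powers, the number of Jordan blocks of size at least j is d_j − d_{j−1} where d_j = dim ker(N^j) (with d_0 = 0). Computing the differences gives [4, 2].
The number of blocks of size exactly k is (#blocks of size ≥ k) − (#blocks of size ≥ k + 1), so the partition is: 2 block(s) of size 1, 2 block(s) of size 2.
In nonincreasing order the block sizes are [2, 2, 1, 1].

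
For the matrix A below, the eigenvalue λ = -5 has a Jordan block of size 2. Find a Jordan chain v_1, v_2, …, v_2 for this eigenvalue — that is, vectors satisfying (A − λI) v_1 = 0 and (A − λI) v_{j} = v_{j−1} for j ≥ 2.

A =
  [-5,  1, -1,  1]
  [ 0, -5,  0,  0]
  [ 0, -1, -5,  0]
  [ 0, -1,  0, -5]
A Jordan chain for λ = -5 of length 2:
v_1 = (1, 0, -1, -1)ᵀ
v_2 = (0, 1, 0, 0)ᵀ

Let N = A − (-5)·I. We want v_2 with N^2 v_2 = 0 but N^1 v_2 ≠ 0; then v_{j-1} := N · v_j for j = 2, …, 2.

Pick v_2 = (0, 1, 0, 0)ᵀ.
Then v_1 = N · v_2 = (1, 0, -1, -1)ᵀ.

Sanity check: (A − (-5)·I) v_1 = (0, 0, 0, 0)ᵀ = 0. ✓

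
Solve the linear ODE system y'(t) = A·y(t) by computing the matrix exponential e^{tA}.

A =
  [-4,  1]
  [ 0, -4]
e^{tA} =
  [exp(-4*t), t*exp(-4*t)]
  [0, exp(-4*t)]

Strategy: write A = P · J · P⁻¹ where J is a Jordan canonical form, so e^{tA} = P · e^{tJ} · P⁻¹, and e^{tJ} can be computed block-by-block.

A has Jordan form
J =
  [-4,  1]
  [ 0, -4]
(up to reordering of blocks).

Per-block formulas:
  For a 2×2 Jordan block J_2(-4): exp(t · J_2(-4)) = e^(-4t)·(I + t·N), where N is the 2×2 nilpotent shift.

After assembling e^{tJ} and conjugating by P, we get:

e^{tA} =
  [exp(-4*t), t*exp(-4*t)]
  [0, exp(-4*t)]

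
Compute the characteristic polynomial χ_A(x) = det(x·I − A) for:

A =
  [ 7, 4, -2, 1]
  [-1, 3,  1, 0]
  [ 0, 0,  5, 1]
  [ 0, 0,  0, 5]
x^4 - 20*x^3 + 150*x^2 - 500*x + 625

Expanding det(x·I − A) (e.g. by cofactor expansion or by noting that A is similar to its Jordan form J, which has the same characteristic polynomial as A) gives
  χ_A(x) = x^4 - 20*x^3 + 150*x^2 - 500*x + 625
which factors as (x - 5)^4. The eigenvalues (with algebraic multiplicities) are λ = 5 with multiplicity 4.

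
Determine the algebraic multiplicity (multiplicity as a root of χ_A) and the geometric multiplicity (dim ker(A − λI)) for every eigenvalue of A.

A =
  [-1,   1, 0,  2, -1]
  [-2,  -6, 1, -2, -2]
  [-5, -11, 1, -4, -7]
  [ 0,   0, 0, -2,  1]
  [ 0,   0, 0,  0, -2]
λ = -2: alg = 5, geom = 2

Step 1 — factor the characteristic polynomial to read off the algebraic multiplicities:
  χ_A(x) = (x + 2)^5

Step 2 — compute geometric multiplicities via the rank-nullity identity g(λ) = n − rank(A − λI):
  rank(A − (-2)·I) = 3, so dim ker(A − (-2)·I) = n − 3 = 2

Summary:
  λ = -2: algebraic multiplicity = 5, geometric multiplicity = 2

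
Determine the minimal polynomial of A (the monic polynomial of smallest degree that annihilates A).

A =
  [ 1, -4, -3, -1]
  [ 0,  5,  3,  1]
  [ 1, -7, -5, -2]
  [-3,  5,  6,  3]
x^2 - 2*x + 1

The characteristic polynomial is χ_A(x) = (x - 1)^4, so the eigenvalues are known. The minimal polynomial is
  m_A(x) = Π_λ (x − λ)^{k_λ}
where k_λ is the size of the *largest* Jordan block for λ (equivalently, the smallest k with (A − λI)^k v = 0 for every generalised eigenvector v of λ).

  λ = 1: largest Jordan block has size 2, contributing (x − 1)^2

So m_A(x) = (x - 1)^2 = x^2 - 2*x + 1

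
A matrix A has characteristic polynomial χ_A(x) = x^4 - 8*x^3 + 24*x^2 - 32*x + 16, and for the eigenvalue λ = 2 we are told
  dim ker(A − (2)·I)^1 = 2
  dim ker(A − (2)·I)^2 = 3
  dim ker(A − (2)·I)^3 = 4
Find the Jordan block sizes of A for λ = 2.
Block sizes for λ = 2: [3, 1]

From the dimensions of kernels of powers, the number of Jordan blocks of size at least j is d_j − d_{j−1} where d_j = dim ker(N^j) (with d_0 = 0). Computing the differences gives [2, 1, 1].
The number of blocks of size exactly k is (#blocks of size ≥ k) − (#blocks of size ≥ k + 1), so the partition is: 1 block(s) of size 1, 1 block(s) of size 3.
In nonincreasing order the block sizes are [3, 1].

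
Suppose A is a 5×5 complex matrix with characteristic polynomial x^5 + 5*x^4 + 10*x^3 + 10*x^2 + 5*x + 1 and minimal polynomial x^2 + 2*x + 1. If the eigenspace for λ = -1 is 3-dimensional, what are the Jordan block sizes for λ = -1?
Block sizes for λ = -1: [2, 2, 1]

Step 1 — from the characteristic polynomial, algebraic multiplicity of λ = -1 is 5. From dim ker(A − (-1)·I) = 3, there are exactly 3 Jordan blocks for λ = -1.
Step 2 — from the minimal polynomial, the factor (x + 1)^2 tells us the largest block for λ = -1 has size 2.
Step 3 — with total size 5, 3 blocks, and largest block 2, the block sizes (in nonincreasing order) are [2, 2, 1].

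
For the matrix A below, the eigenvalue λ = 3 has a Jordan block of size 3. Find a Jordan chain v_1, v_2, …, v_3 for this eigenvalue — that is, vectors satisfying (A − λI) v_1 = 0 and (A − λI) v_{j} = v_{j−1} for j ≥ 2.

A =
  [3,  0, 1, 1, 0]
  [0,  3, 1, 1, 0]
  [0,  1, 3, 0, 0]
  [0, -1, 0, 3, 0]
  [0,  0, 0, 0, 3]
A Jordan chain for λ = 3 of length 3:
v_1 = (0, 0, 1, -1, 0)ᵀ
v_2 = (1, 1, 0, 0, 0)ᵀ
v_3 = (0, 0, 1, 0, 0)ᵀ

Let N = A − (3)·I. We want v_3 with N^3 v_3 = 0 but N^2 v_3 ≠ 0; then v_{j-1} := N · v_j for j = 3, …, 2.

Pick v_3 = (0, 0, 1, 0, 0)ᵀ.
Then v_2 = N · v_3 = (1, 1, 0, 0, 0)ᵀ.
Then v_1 = N · v_2 = (0, 0, 1, -1, 0)ᵀ.

Sanity check: (A − (3)·I) v_1 = (0, 0, 0, 0, 0)ᵀ = 0. ✓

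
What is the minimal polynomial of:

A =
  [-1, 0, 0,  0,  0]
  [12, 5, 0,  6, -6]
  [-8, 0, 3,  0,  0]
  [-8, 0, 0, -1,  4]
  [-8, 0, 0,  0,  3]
x^3 - 7*x^2 + 7*x + 15

The characteristic polynomial is χ_A(x) = (x - 5)*(x - 3)^2*(x + 1)^2, so the eigenvalues are known. The minimal polynomial is
  m_A(x) = Π_λ (x − λ)^{k_λ}
where k_λ is the size of the *largest* Jordan block for λ (equivalently, the smallest k with (A − λI)^k v = 0 for every generalised eigenvector v of λ).

  λ = -1: largest Jordan block has size 1, contributing (x + 1)
  λ = 3: largest Jordan block has size 1, contributing (x − 3)
  λ = 5: largest Jordan block has size 1, contributing (x − 5)

So m_A(x) = (x - 5)*(x - 3)*(x + 1) = x^3 - 7*x^2 + 7*x + 15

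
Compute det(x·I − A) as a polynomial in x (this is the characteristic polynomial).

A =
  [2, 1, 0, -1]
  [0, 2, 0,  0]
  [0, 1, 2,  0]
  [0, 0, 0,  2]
x^4 - 8*x^3 + 24*x^2 - 32*x + 16

Expanding det(x·I − A) (e.g. by cofactor expansion or by noting that A is similar to its Jordan form J, which has the same characteristic polynomial as A) gives
  χ_A(x) = x^4 - 8*x^3 + 24*x^2 - 32*x + 16
which factors as (x - 2)^4. The eigenvalues (with algebraic multiplicities) are λ = 2 with multiplicity 4.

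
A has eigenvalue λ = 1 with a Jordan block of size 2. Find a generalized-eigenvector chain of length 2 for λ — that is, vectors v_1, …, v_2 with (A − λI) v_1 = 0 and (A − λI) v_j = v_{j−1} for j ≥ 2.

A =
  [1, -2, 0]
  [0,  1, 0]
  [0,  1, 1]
A Jordan chain for λ = 1 of length 2:
v_1 = (-2, 0, 1)ᵀ
v_2 = (0, 1, 0)ᵀ

Let N = A − (1)·I. We want v_2 with N^2 v_2 = 0 but N^1 v_2 ≠ 0; then v_{j-1} := N · v_j for j = 2, …, 2.

Pick v_2 = (0, 1, 0)ᵀ.
Then v_1 = N · v_2 = (-2, 0, 1)ᵀ.

Sanity check: (A − (1)·I) v_1 = (0, 0, 0)ᵀ = 0. ✓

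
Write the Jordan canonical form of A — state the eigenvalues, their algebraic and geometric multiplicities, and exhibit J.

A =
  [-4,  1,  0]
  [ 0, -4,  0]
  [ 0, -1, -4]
J_2(-4) ⊕ J_1(-4)

The characteristic polynomial is
  det(x·I − A) = x^3 + 12*x^2 + 48*x + 64 = (x + 4)^3

Eigenvalues and multiplicities (the geometric multiplicity of λ is n − rank(A − λI), which equals the number of Jordan blocks for λ):
  λ = -4: algebraic multiplicity = 3, geometric multiplicity = 2

Determining the block sizes for each eigenvalue:
  λ = -4: 2 blocks summing to 3 forces exactly one block of size 2 and the rest size 1 → block sizes [2, 1]

Assembling the blocks gives a Jordan form
J =
  [-4,  1,  0]
  [ 0, -4,  0]
  [ 0,  0, -4]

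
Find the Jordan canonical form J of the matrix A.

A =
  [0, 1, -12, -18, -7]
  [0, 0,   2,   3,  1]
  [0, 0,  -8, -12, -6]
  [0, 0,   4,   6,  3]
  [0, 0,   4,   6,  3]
J_3(0) ⊕ J_1(0) ⊕ J_1(1)

The characteristic polynomial is
  det(x·I − A) = x^5 - x^4 = x^4*(x - 1)

Eigenvalues and multiplicities (the geometric multiplicity of λ is n − rank(A − λI), which equals the number of Jordan blocks for λ):
  λ = 0: algebraic multiplicity = 4, geometric multiplicity = 2
  λ = 1: algebraic multiplicity = 1, geometric multiplicity = 1

Determining the block sizes for each eigenvalue:
  λ = 0: with am = 4 and gm = 2, the partition is not yet determined (e.g. several partitions of 4 into 2 parts exist). Let N = A − (0)·I. Computing rank(N^1) = 3, rank(N^2) = 2, rank(N^3) = 1; the number of blocks of size ≥ j is rank(N^{j−1}) − rank(N^j), giving [2, 1, 1]. So we have 1 block(s) of size 3, 1 block(s) of size 1 → block sizes [3, 1]
  λ = 1: one block (gm = 1), so the single block has size am = 1 → block sizes [1]

Assembling the blocks gives a Jordan form
J =
  [0, 1, 0, 0, 0]
  [0, 0, 1, 0, 0]
  [0, 0, 0, 0, 0]
  [0, 0, 0, 0, 0]
  [0, 0, 0, 0, 1]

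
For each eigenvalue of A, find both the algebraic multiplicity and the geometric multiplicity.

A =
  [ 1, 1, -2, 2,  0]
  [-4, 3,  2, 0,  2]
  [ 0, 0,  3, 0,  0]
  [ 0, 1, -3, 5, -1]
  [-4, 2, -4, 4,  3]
λ = 3: alg = 5, geom = 3

Step 1 — factor the characteristic polynomial to read off the algebraic multiplicities:
  χ_A(x) = (x - 3)^5

Step 2 — compute geometric multiplicities via the rank-nullity identity g(λ) = n − rank(A − λI):
  rank(A − (3)·I) = 2, so dim ker(A − (3)·I) = n − 2 = 3

Summary:
  λ = 3: algebraic multiplicity = 5, geometric multiplicity = 3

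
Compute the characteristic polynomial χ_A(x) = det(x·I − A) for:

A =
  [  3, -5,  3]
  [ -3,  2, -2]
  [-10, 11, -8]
x^3 + 3*x^2 + 3*x + 1

Expanding det(x·I − A) (e.g. by cofactor expansion or by noting that A is similar to its Jordan form J, which has the same characteristic polynomial as A) gives
  χ_A(x) = x^3 + 3*x^2 + 3*x + 1
which factors as (x + 1)^3. The eigenvalues (with algebraic multiplicities) are λ = -1 with multiplicity 3.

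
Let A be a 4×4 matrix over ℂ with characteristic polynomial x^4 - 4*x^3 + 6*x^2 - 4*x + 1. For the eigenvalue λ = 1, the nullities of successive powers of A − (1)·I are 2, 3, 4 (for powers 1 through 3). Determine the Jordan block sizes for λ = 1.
Block sizes for λ = 1: [3, 1]

From the dimensions of kernels of powers, the number of Jordan blocks of size at least j is d_j − d_{j−1} where d_j = dim ker(N^j) (with d_0 = 0). Computing the differences gives [2, 1, 1].
The number of blocks of size exactly k is (#blocks of size ≥ k) − (#blocks of size ≥ k + 1), so the partition is: 1 block(s) of size 1, 1 block(s) of size 3.
In nonincreasing order the block sizes are [3, 1].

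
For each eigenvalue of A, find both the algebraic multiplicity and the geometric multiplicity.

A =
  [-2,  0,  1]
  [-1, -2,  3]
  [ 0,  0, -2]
λ = -2: alg = 3, geom = 1

Step 1 — factor the characteristic polynomial to read off the algebraic multiplicities:
  χ_A(x) = (x + 2)^3

Step 2 — compute geometric multiplicities via the rank-nullity identity g(λ) = n − rank(A − λI):
  rank(A − (-2)·I) = 2, so dim ker(A − (-2)·I) = n − 2 = 1

Summary:
  λ = -2: algebraic multiplicity = 3, geometric multiplicity = 1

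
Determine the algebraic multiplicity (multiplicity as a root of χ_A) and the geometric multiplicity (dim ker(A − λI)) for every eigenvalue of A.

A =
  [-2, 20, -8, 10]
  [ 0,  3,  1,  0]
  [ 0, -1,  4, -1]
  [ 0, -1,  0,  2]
λ = -2: alg = 1, geom = 1; λ = 3: alg = 3, geom = 1

Step 1 — factor the characteristic polynomial to read off the algebraic multiplicities:
  χ_A(x) = (x - 3)^3*(x + 2)

Step 2 — compute geometric multiplicities via the rank-nullity identity g(λ) = n − rank(A − λI):
  rank(A − (-2)·I) = 3, so dim ker(A − (-2)·I) = n − 3 = 1
  rank(A − (3)·I) = 3, so dim ker(A − (3)·I) = n − 3 = 1

Summary:
  λ = -2: algebraic multiplicity = 1, geometric multiplicity = 1
  λ = 3: algebraic multiplicity = 3, geometric multiplicity = 1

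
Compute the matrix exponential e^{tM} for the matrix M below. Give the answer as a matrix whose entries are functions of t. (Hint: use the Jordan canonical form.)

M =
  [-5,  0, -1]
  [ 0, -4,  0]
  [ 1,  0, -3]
e^{tM} =
  [-t*exp(-4*t) + exp(-4*t), 0, -t*exp(-4*t)]
  [0, exp(-4*t), 0]
  [t*exp(-4*t), 0, t*exp(-4*t) + exp(-4*t)]

Strategy: write M = P · J · P⁻¹ where J is a Jordan canonical form, so e^{tM} = P · e^{tJ} · P⁻¹, and e^{tJ} can be computed block-by-block.

M has Jordan form
J =
  [-4,  1,  0]
  [ 0, -4,  0]
  [ 0,  0, -4]
(up to reordering of blocks).

Per-block formulas:
  For a 1×1 block at λ = -4: exp(t · [-4]) = [e^(-4t)].
  For a 2×2 Jordan block J_2(-4): exp(t · J_2(-4)) = e^(-4t)·(I + t·N), where N is the 2×2 nilpotent shift.

After assembling e^{tJ} and conjugating by P, we get:

e^{tM} =
  [-t*exp(-4*t) + exp(-4*t), 0, -t*exp(-4*t)]
  [0, exp(-4*t), 0]
  [t*exp(-4*t), 0, t*exp(-4*t) + exp(-4*t)]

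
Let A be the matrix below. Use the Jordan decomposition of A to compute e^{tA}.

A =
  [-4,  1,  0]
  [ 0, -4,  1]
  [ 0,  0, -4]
e^{tA} =
  [exp(-4*t), t*exp(-4*t), t^2*exp(-4*t)/2]
  [0, exp(-4*t), t*exp(-4*t)]
  [0, 0, exp(-4*t)]

Strategy: write A = P · J · P⁻¹ where J is a Jordan canonical form, so e^{tA} = P · e^{tJ} · P⁻¹, and e^{tJ} can be computed block-by-block.

A has Jordan form
J =
  [-4,  1,  0]
  [ 0, -4,  1]
  [ 0,  0, -4]
(up to reordering of blocks).

Per-block formulas:
  For a 3×3 Jordan block J_3(-4): exp(t · J_3(-4)) = e^(-4t)·(I + t·N + (t^2/2)·N^2), where N is the 3×3 nilpotent shift.

After assembling e^{tJ} and conjugating by P, we get:

e^{tA} =
  [exp(-4*t), t*exp(-4*t), t^2*exp(-4*t)/2]
  [0, exp(-4*t), t*exp(-4*t)]
  [0, 0, exp(-4*t)]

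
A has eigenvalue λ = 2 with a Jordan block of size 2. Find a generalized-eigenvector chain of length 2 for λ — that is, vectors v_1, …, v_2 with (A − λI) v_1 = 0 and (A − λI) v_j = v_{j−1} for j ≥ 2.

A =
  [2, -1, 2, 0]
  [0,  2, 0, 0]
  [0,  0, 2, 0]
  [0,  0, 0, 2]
A Jordan chain for λ = 2 of length 2:
v_1 = (-1, 0, 0, 0)ᵀ
v_2 = (0, 1, 0, 0)ᵀ

Let N = A − (2)·I. We want v_2 with N^2 v_2 = 0 but N^1 v_2 ≠ 0; then v_{j-1} := N · v_j for j = 2, …, 2.

Pick v_2 = (0, 1, 0, 0)ᵀ.
Then v_1 = N · v_2 = (-1, 0, 0, 0)ᵀ.

Sanity check: (A − (2)·I) v_1 = (0, 0, 0, 0)ᵀ = 0. ✓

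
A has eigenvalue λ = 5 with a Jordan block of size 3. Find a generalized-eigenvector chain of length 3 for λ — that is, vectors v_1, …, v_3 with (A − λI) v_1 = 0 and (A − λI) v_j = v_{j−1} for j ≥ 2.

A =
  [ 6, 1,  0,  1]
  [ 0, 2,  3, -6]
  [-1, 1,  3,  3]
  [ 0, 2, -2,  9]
A Jordan chain for λ = 5 of length 3:
v_1 = (1, -3, 1, 2)ᵀ
v_2 = (1, 0, -1, 0)ᵀ
v_3 = (1, 0, 0, 0)ᵀ

Let N = A − (5)·I. We want v_3 with N^3 v_3 = 0 but N^2 v_3 ≠ 0; then v_{j-1} := N · v_j for j = 3, …, 2.

Pick v_3 = (1, 0, 0, 0)ᵀ.
Then v_2 = N · v_3 = (1, 0, -1, 0)ᵀ.
Then v_1 = N · v_2 = (1, -3, 1, 2)ᵀ.

Sanity check: (A − (5)·I) v_1 = (0, 0, 0, 0)ᵀ = 0. ✓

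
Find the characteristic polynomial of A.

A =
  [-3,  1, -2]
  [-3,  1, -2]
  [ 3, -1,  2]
x^3

Expanding det(x·I − A) (e.g. by cofactor expansion or by noting that A is similar to its Jordan form J, which has the same characteristic polynomial as A) gives
  χ_A(x) = x^3
which factors as x^3. The eigenvalues (with algebraic multiplicities) are λ = 0 with multiplicity 3.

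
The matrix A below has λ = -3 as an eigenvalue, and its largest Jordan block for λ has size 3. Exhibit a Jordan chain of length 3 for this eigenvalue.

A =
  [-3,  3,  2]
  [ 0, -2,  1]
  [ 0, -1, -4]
A Jordan chain for λ = -3 of length 3:
v_1 = (1, 0, 0)ᵀ
v_2 = (3, 1, -1)ᵀ
v_3 = (0, 1, 0)ᵀ

Let N = A − (-3)·I. We want v_3 with N^3 v_3 = 0 but N^2 v_3 ≠ 0; then v_{j-1} := N · v_j for j = 3, …, 2.

Pick v_3 = (0, 1, 0)ᵀ.
Then v_2 = N · v_3 = (3, 1, -1)ᵀ.
Then v_1 = N · v_2 = (1, 0, 0)ᵀ.

Sanity check: (A − (-3)·I) v_1 = (0, 0, 0)ᵀ = 0. ✓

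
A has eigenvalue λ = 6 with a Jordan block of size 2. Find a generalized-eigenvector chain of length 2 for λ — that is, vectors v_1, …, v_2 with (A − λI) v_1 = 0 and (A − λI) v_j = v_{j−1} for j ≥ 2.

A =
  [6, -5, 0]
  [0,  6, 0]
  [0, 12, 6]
A Jordan chain for λ = 6 of length 2:
v_1 = (-5, 0, 12)ᵀ
v_2 = (0, 1, 0)ᵀ

Let N = A − (6)·I. We want v_2 with N^2 v_2 = 0 but N^1 v_2 ≠ 0; then v_{j-1} := N · v_j for j = 2, …, 2.

Pick v_2 = (0, 1, 0)ᵀ.
Then v_1 = N · v_2 = (-5, 0, 12)ᵀ.

Sanity check: (A − (6)·I) v_1 = (0, 0, 0)ᵀ = 0. ✓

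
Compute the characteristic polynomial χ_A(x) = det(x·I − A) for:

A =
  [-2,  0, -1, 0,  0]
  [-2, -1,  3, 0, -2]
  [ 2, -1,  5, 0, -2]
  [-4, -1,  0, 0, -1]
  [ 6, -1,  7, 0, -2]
x^5

Expanding det(x·I − A) (e.g. by cofactor expansion or by noting that A is similar to its Jordan form J, which has the same characteristic polynomial as A) gives
  χ_A(x) = x^5
which factors as x^5. The eigenvalues (with algebraic multiplicities) are λ = 0 with multiplicity 5.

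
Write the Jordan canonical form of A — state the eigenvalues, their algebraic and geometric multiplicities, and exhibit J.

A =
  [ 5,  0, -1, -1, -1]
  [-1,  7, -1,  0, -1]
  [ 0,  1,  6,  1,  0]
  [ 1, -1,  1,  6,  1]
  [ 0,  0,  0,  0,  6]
J_2(6) ⊕ J_2(6) ⊕ J_1(6)

The characteristic polynomial is
  det(x·I − A) = x^5 - 30*x^4 + 360*x^3 - 2160*x^2 + 6480*x - 7776 = (x - 6)^5

Eigenvalues and multiplicities (the geometric multiplicity of λ is n − rank(A − λI), which equals the number of Jordan blocks for λ):
  λ = 6: algebraic multiplicity = 5, geometric multiplicity = 3

Determining the block sizes for each eigenvalue:
  λ = 6: with am = 5 and gm = 3, the partition is not yet determined (e.g. several partitions of 5 into 3 parts exist). Let N = A − (6)·I. Computing rank(N^1) = 2, rank(N^2) = 0; the number of blocks of size ≥ j is rank(N^{j−1}) − rank(N^j), giving [3, 2]. So we have 2 block(s) of size 2, 1 block(s) of size 1 → block sizes [2, 2, 1]

Assembling the blocks gives a Jordan form
J =
  [6, 1, 0, 0, 0]
  [0, 6, 0, 0, 0]
  [0, 0, 6, 1, 0]
  [0, 0, 0, 6, 0]
  [0, 0, 0, 0, 6]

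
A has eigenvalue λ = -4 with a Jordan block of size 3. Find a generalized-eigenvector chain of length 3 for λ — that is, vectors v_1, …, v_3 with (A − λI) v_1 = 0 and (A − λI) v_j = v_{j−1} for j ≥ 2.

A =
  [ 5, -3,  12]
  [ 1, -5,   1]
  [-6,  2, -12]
A Jordan chain for λ = -4 of length 3:
v_1 = (6, 2, -4)ᵀ
v_2 = (9, 1, -6)ᵀ
v_3 = (1, 0, 0)ᵀ

Let N = A − (-4)·I. We want v_3 with N^3 v_3 = 0 but N^2 v_3 ≠ 0; then v_{j-1} := N · v_j for j = 3, …, 2.

Pick v_3 = (1, 0, 0)ᵀ.
Then v_2 = N · v_3 = (9, 1, -6)ᵀ.
Then v_1 = N · v_2 = (6, 2, -4)ᵀ.

Sanity check: (A − (-4)·I) v_1 = (0, 0, 0)ᵀ = 0. ✓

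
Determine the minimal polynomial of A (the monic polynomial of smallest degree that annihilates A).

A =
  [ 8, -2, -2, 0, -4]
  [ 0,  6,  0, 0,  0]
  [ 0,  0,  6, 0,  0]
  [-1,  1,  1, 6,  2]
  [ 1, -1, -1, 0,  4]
x^2 - 12*x + 36

The characteristic polynomial is χ_A(x) = (x - 6)^5, so the eigenvalues are known. The minimal polynomial is
  m_A(x) = Π_λ (x − λ)^{k_λ}
where k_λ is the size of the *largest* Jordan block for λ (equivalently, the smallest k with (A − λI)^k v = 0 for every generalised eigenvector v of λ).

  λ = 6: largest Jordan block has size 2, contributing (x − 6)^2

So m_A(x) = (x - 6)^2 = x^2 - 12*x + 36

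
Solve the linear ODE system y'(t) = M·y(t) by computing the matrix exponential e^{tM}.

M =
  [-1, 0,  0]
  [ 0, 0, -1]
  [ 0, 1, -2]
e^{tM} =
  [exp(-t), 0, 0]
  [0, t*exp(-t) + exp(-t), -t*exp(-t)]
  [0, t*exp(-t), -t*exp(-t) + exp(-t)]

Strategy: write M = P · J · P⁻¹ where J is a Jordan canonical form, so e^{tM} = P · e^{tJ} · P⁻¹, and e^{tJ} can be computed block-by-block.

M has Jordan form
J =
  [-1,  1,  0]
  [ 0, -1,  0]
  [ 0,  0, -1]
(up to reordering of blocks).

Per-block formulas:
  For a 2×2 Jordan block J_2(-1): exp(t · J_2(-1)) = e^(-1t)·(I + t·N), where N is the 2×2 nilpotent shift.
  For a 1×1 block at λ = -1: exp(t · [-1]) = [e^(-1t)].

After assembling e^{tJ} and conjugating by P, we get:

e^{tM} =
  [exp(-t), 0, 0]
  [0, t*exp(-t) + exp(-t), -t*exp(-t)]
  [0, t*exp(-t), -t*exp(-t) + exp(-t)]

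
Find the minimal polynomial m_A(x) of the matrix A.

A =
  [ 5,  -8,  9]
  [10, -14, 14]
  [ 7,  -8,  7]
x^3 + 2*x^2 - 4*x - 8

The characteristic polynomial is χ_A(x) = (x - 2)*(x + 2)^2, so the eigenvalues are known. The minimal polynomial is
  m_A(x) = Π_λ (x − λ)^{k_λ}
where k_λ is the size of the *largest* Jordan block for λ (equivalently, the smallest k with (A − λI)^k v = 0 for every generalised eigenvector v of λ).

  λ = -2: largest Jordan block has size 2, contributing (x + 2)^2
  λ = 2: largest Jordan block has size 1, contributing (x − 2)

So m_A(x) = (x - 2)*(x + 2)^2 = x^3 + 2*x^2 - 4*x - 8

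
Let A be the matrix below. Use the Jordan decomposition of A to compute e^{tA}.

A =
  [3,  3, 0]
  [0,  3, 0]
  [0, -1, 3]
e^{tA} =
  [exp(3*t), 3*t*exp(3*t), 0]
  [0, exp(3*t), 0]
  [0, -t*exp(3*t), exp(3*t)]

Strategy: write A = P · J · P⁻¹ where J is a Jordan canonical form, so e^{tA} = P · e^{tJ} · P⁻¹, and e^{tJ} can be computed block-by-block.

A has Jordan form
J =
  [3, 1, 0]
  [0, 3, 0]
  [0, 0, 3]
(up to reordering of blocks).

Per-block formulas:
  For a 1×1 block at λ = 3: exp(t · [3]) = [e^(3t)].
  For a 2×2 Jordan block J_2(3): exp(t · J_2(3)) = e^(3t)·(I + t·N), where N is the 2×2 nilpotent shift.

After assembling e^{tJ} and conjugating by P, we get:

e^{tA} =
  [exp(3*t), 3*t*exp(3*t), 0]
  [0, exp(3*t), 0]
  [0, -t*exp(3*t), exp(3*t)]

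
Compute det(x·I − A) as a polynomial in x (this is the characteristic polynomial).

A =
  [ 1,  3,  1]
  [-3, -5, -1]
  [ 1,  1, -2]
x^3 + 6*x^2 + 12*x + 8

Expanding det(x·I − A) (e.g. by cofactor expansion or by noting that A is similar to its Jordan form J, which has the same characteristic polynomial as A) gives
  χ_A(x) = x^3 + 6*x^2 + 12*x + 8
which factors as (x + 2)^3. The eigenvalues (with algebraic multiplicities) are λ = -2 with multiplicity 3.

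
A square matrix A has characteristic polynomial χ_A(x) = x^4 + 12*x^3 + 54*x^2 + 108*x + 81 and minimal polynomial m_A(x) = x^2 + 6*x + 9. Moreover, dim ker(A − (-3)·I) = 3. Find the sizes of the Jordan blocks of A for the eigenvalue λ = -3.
Block sizes for λ = -3: [2, 1, 1]

Step 1 — from the characteristic polynomial, algebraic multiplicity of λ = -3 is 4. From dim ker(A − (-3)·I) = 3, there are exactly 3 Jordan blocks for λ = -3.
Step 2 — from the minimal polynomial, the factor (x + 3)^2 tells us the largest block for λ = -3 has size 2.
Step 3 — with total size 4, 3 blocks, and largest block 2, the block sizes (in nonincreasing order) are [2, 1, 1].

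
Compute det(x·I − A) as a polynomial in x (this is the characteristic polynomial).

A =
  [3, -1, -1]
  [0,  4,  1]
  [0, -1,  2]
x^3 - 9*x^2 + 27*x - 27

Expanding det(x·I − A) (e.g. by cofactor expansion or by noting that A is similar to its Jordan form J, which has the same characteristic polynomial as A) gives
  χ_A(x) = x^3 - 9*x^2 + 27*x - 27
which factors as (x - 3)^3. The eigenvalues (with algebraic multiplicities) are λ = 3 with multiplicity 3.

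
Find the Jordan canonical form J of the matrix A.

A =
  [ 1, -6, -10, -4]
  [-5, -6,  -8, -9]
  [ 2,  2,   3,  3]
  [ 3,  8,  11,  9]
J_1(1) ⊕ J_3(2)

The characteristic polynomial is
  det(x·I − A) = x^4 - 7*x^3 + 18*x^2 - 20*x + 8 = (x - 2)^3*(x - 1)

Eigenvalues and multiplicities (the geometric multiplicity of λ is n − rank(A − λI), which equals the number of Jordan blocks for λ):
  λ = 1: algebraic multiplicity = 1, geometric multiplicity = 1
  λ = 2: algebraic multiplicity = 3, geometric multiplicity = 1

Determining the block sizes for each eigenvalue:
  λ = 1: one block (gm = 1), so the single block has size am = 1 → block sizes [1]
  λ = 2: one block (gm = 1), so the single block has size am = 3 → block sizes [3]

Assembling the blocks gives a Jordan form
J =
  [1, 0, 0, 0]
  [0, 2, 1, 0]
  [0, 0, 2, 1]
  [0, 0, 0, 2]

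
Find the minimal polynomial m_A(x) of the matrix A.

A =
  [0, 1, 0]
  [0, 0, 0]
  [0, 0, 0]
x^2

The characteristic polynomial is χ_A(x) = x^3, so the eigenvalues are known. The minimal polynomial is
  m_A(x) = Π_λ (x − λ)^{k_λ}
where k_λ is the size of the *largest* Jordan block for λ (equivalently, the smallest k with (A − λI)^k v = 0 for every generalised eigenvector v of λ).

  λ = 0: largest Jordan block has size 2, contributing (x − 0)^2

So m_A(x) = x^2 = x^2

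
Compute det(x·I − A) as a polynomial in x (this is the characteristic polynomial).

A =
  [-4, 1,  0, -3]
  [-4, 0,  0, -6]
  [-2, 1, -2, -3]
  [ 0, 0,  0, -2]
x^4 + 8*x^3 + 24*x^2 + 32*x + 16

Expanding det(x·I − A) (e.g. by cofactor expansion or by noting that A is similar to its Jordan form J, which has the same characteristic polynomial as A) gives
  χ_A(x) = x^4 + 8*x^3 + 24*x^2 + 32*x + 16
which factors as (x + 2)^4. The eigenvalues (with algebraic multiplicities) are λ = -2 with multiplicity 4.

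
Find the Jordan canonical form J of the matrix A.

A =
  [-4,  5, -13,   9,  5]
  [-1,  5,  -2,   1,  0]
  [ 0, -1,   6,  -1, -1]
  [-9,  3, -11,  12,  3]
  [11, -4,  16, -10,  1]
J_1(0) ⊕ J_3(5) ⊕ J_1(5)

The characteristic polynomial is
  det(x·I − A) = x^5 - 20*x^4 + 150*x^3 - 500*x^2 + 625*x = x*(x - 5)^4

Eigenvalues and multiplicities (the geometric multiplicity of λ is n − rank(A − λI), which equals the number of Jordan blocks for λ):
  λ = 0: algebraic multiplicity = 1, geometric multiplicity = 1
  λ = 5: algebraic multiplicity = 4, geometric multiplicity = 2

Determining the block sizes for each eigenvalue:
  λ = 0: one block (gm = 1), so the single block has size am = 1 → block sizes [1]
  λ = 5: with am = 4 and gm = 2, the partition is not yet determined (e.g. several partitions of 4 into 2 parts exist). Let N = A − (5)·I. Computing rank(N^1) = 3, rank(N^2) = 2, rank(N^3) = 1; the number of blocks of size ≥ j is rank(N^{j−1}) − rank(N^j), giving [2, 1, 1]. So we have 1 block(s) of size 3, 1 block(s) of size 1 → block sizes [3, 1]

Assembling the blocks gives a Jordan form
J =
  [0, 0, 0, 0, 0]
  [0, 5, 1, 0, 0]
  [0, 0, 5, 1, 0]
  [0, 0, 0, 5, 0]
  [0, 0, 0, 0, 5]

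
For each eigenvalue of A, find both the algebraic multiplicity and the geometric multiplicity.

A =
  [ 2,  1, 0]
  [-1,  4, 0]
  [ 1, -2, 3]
λ = 3: alg = 3, geom = 1

Step 1 — factor the characteristic polynomial to read off the algebraic multiplicities:
  χ_A(x) = (x - 3)^3

Step 2 — compute geometric multiplicities via the rank-nullity identity g(λ) = n − rank(A − λI):
  rank(A − (3)·I) = 2, so dim ker(A − (3)·I) = n − 2 = 1

Summary:
  λ = 3: algebraic multiplicity = 3, geometric multiplicity = 1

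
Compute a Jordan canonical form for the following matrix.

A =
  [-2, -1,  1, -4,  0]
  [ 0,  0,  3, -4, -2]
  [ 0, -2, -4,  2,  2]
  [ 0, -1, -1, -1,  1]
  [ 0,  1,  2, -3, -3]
J_3(-2) ⊕ J_2(-2)

The characteristic polynomial is
  det(x·I − A) = x^5 + 10*x^4 + 40*x^3 + 80*x^2 + 80*x + 32 = (x + 2)^5

Eigenvalues and multiplicities (the geometric multiplicity of λ is n − rank(A − λI), which equals the number of Jordan blocks for λ):
  λ = -2: algebraic multiplicity = 5, geometric multiplicity = 2

Determining the block sizes for each eigenvalue:
  λ = -2: with am = 5 and gm = 2, the partition is not yet determined (e.g. several partitions of 5 into 2 parts exist). Let N = A − (-2)·I. Computing rank(N^1) = 3, rank(N^2) = 1, rank(N^3) = 0; the number of blocks of size ≥ j is rank(N^{j−1}) − rank(N^j), giving [2, 2, 1]. So we have 1 block(s) of size 3, 1 block(s) of size 2 → block sizes [3, 2]

Assembling the blocks gives a Jordan form
J =
  [-2,  1,  0,  0,  0]
  [ 0, -2,  1,  0,  0]
  [ 0,  0, -2,  0,  0]
  [ 0,  0,  0, -2,  1]
  [ 0,  0,  0,  0, -2]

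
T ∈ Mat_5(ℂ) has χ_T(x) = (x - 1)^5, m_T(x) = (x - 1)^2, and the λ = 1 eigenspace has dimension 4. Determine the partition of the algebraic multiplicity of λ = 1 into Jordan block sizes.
Block sizes for λ = 1: [2, 1, 1, 1]

Step 1 — from the characteristic polynomial, algebraic multiplicity of λ = 1 is 5. From dim ker(T − (1)·I) = 4, there are exactly 4 Jordan blocks for λ = 1.
Step 2 — from the minimal polynomial, the factor (x − 1)^2 tells us the largest block for λ = 1 has size 2.
Step 3 — with total size 5, 4 blocks, and largest block 2, the block sizes (in nonincreasing order) are [2, 1, 1, 1].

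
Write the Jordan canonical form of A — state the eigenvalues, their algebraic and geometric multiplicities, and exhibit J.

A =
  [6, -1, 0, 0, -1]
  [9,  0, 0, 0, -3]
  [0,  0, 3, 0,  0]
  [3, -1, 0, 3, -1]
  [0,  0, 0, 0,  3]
J_2(3) ⊕ J_1(3) ⊕ J_1(3) ⊕ J_1(3)

The characteristic polynomial is
  det(x·I − A) = x^5 - 15*x^4 + 90*x^3 - 270*x^2 + 405*x - 243 = (x - 3)^5

Eigenvalues and multiplicities (the geometric multiplicity of λ is n − rank(A − λI), which equals the number of Jordan blocks for λ):
  λ = 3: algebraic multiplicity = 5, geometric multiplicity = 4

Determining the block sizes for each eigenvalue:
  λ = 3: 4 blocks summing to 5 forces exactly one block of size 2 and the rest size 1 → block sizes [2, 1, 1, 1]

Assembling the blocks gives a Jordan form
J =
  [3, 1, 0, 0, 0]
  [0, 3, 0, 0, 0]
  [0, 0, 3, 0, 0]
  [0, 0, 0, 3, 0]
  [0, 0, 0, 0, 3]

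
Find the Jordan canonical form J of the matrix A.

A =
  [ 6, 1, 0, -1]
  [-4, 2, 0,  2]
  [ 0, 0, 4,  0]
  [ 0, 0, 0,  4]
J_2(4) ⊕ J_1(4) ⊕ J_1(4)

The characteristic polynomial is
  det(x·I − A) = x^4 - 16*x^3 + 96*x^2 - 256*x + 256 = (x - 4)^4

Eigenvalues and multiplicities (the geometric multiplicity of λ is n − rank(A − λI), which equals the number of Jordan blocks for λ):
  λ = 4: algebraic multiplicity = 4, geometric multiplicity = 3

Determining the block sizes for each eigenvalue:
  λ = 4: 3 blocks summing to 4 forces exactly one block of size 2 and the rest size 1 → block sizes [2, 1, 1]

Assembling the blocks gives a Jordan form
J =
  [4, 1, 0, 0]
  [0, 4, 0, 0]
  [0, 0, 4, 0]
  [0, 0, 0, 4]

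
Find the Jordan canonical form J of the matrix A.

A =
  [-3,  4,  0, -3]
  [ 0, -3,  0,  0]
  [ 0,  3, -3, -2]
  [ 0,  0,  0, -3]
J_2(-3) ⊕ J_2(-3)

The characteristic polynomial is
  det(x·I − A) = x^4 + 12*x^3 + 54*x^2 + 108*x + 81 = (x + 3)^4

Eigenvalues and multiplicities (the geometric multiplicity of λ is n − rank(A − λI), which equals the number of Jordan blocks for λ):
  λ = -3: algebraic multiplicity = 4, geometric multiplicity = 2

Determining the block sizes for each eigenvalue:
  λ = -3: with am = 4 and gm = 2, the partition is not yet determined (e.g. several partitions of 4 into 2 parts exist). Let N = A − (-3)·I. Computing rank(N^1) = 2, rank(N^2) = 0; the number of blocks of size ≥ j is rank(N^{j−1}) − rank(N^j), giving [2, 2]. So we have 2 block(s) of size 2 → block sizes [2, 2]

Assembling the blocks gives a Jordan form
J =
  [-3,  1,  0,  0]
  [ 0, -3,  0,  0]
  [ 0,  0, -3,  1]
  [ 0,  0,  0, -3]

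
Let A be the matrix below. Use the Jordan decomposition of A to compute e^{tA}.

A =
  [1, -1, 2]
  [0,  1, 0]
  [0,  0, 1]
e^{tA} =
  [exp(t), -t*exp(t), 2*t*exp(t)]
  [0, exp(t), 0]
  [0, 0, exp(t)]

Strategy: write A = P · J · P⁻¹ where J is a Jordan canonical form, so e^{tA} = P · e^{tJ} · P⁻¹, and e^{tJ} can be computed block-by-block.

A has Jordan form
J =
  [1, 1, 0]
  [0, 1, 0]
  [0, 0, 1]
(up to reordering of blocks).

Per-block formulas:
  For a 1×1 block at λ = 1: exp(t · [1]) = [e^(1t)].
  For a 2×2 Jordan block J_2(1): exp(t · J_2(1)) = e^(1t)·(I + t·N), where N is the 2×2 nilpotent shift.

After assembling e^{tJ} and conjugating by P, we get:

e^{tA} =
  [exp(t), -t*exp(t), 2*t*exp(t)]
  [0, exp(t), 0]
  [0, 0, exp(t)]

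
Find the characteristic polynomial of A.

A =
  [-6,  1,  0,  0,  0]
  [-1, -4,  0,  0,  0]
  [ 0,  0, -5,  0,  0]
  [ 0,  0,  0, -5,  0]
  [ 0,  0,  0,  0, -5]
x^5 + 25*x^4 + 250*x^3 + 1250*x^2 + 3125*x + 3125

Expanding det(x·I − A) (e.g. by cofactor expansion or by noting that A is similar to its Jordan form J, which has the same characteristic polynomial as A) gives
  χ_A(x) = x^5 + 25*x^4 + 250*x^3 + 1250*x^2 + 3125*x + 3125
which factors as (x + 5)^5. The eigenvalues (with algebraic multiplicities) are λ = -5 with multiplicity 5.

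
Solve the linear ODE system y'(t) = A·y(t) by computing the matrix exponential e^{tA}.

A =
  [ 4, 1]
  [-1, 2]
e^{tA} =
  [t*exp(3*t) + exp(3*t), t*exp(3*t)]
  [-t*exp(3*t), -t*exp(3*t) + exp(3*t)]

Strategy: write A = P · J · P⁻¹ where J is a Jordan canonical form, so e^{tA} = P · e^{tJ} · P⁻¹, and e^{tJ} can be computed block-by-block.

A has Jordan form
J =
  [3, 1]
  [0, 3]
(up to reordering of blocks).

Per-block formulas:
  For a 2×2 Jordan block J_2(3): exp(t · J_2(3)) = e^(3t)·(I + t·N), where N is the 2×2 nilpotent shift.

After assembling e^{tJ} and conjugating by P, we get:

e^{tA} =
  [t*exp(3*t) + exp(3*t), t*exp(3*t)]
  [-t*exp(3*t), -t*exp(3*t) + exp(3*t)]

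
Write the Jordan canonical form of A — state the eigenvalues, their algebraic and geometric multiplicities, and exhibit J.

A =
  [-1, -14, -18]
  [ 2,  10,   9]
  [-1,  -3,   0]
J_3(3)

The characteristic polynomial is
  det(x·I − A) = x^3 - 9*x^2 + 27*x - 27 = (x - 3)^3

Eigenvalues and multiplicities (the geometric multiplicity of λ is n − rank(A − λI), which equals the number of Jordan blocks for λ):
  λ = 3: algebraic multiplicity = 3, geometric multiplicity = 1

Determining the block sizes for each eigenvalue:
  λ = 3: one block (gm = 1), so the single block has size am = 3 → block sizes [3]

Assembling the blocks gives a Jordan form
J =
  [3, 1, 0]
  [0, 3, 1]
  [0, 0, 3]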